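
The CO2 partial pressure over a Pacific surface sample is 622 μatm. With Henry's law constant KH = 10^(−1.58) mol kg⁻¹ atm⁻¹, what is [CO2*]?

[CO2*] = 16.4 μmol/kg

KH = 10^(−1.58) = 2.630×10^-2 mol kg⁻¹ atm⁻¹
[CO2*] = KH · pCO2 = 2.630×10^-2 × 622×10^-6 atm = 1.64×10^-5 mol/kg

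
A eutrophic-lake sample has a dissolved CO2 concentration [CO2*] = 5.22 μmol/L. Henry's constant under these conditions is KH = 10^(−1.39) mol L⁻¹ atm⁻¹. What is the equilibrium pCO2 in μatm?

KH = 10^(−1.39) = 4.074×10^-2 mol L⁻¹ atm⁻¹
pCO2 = [CO2*]/KH = 5.22×10^-6 / 4.074×10^-2 = 1.28×10^-4 atm = 128 μatm

pCO2 = 128 μatm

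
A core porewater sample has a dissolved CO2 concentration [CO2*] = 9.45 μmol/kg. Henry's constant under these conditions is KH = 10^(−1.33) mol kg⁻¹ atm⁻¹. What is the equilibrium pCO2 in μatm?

KH = 10^(−1.33) = 4.677×10^-2 mol kg⁻¹ atm⁻¹
pCO2 = [CO2*]/KH = 9.45×10^-6 / 4.677×10^-2 = 2.02×10^-4 atm = 202 μatm

pCO2 = 202 μatm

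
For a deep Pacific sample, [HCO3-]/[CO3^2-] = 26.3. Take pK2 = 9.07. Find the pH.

From K2 = [H⁺][CO3^2-]/[HCO3-]:  pH = pK2 − log₁₀([HCO3-]/[CO3^2-])
log₁₀(26.3) = +1.420
pH = 9.07 − (+1.420) = 7.65

pH = 7.65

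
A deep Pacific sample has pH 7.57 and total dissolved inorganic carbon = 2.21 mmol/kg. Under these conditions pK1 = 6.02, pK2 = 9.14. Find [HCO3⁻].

α₁ = 1 / (1 + [H⁺]/K1 + K2/[H⁺]) = 1 / (1 + 10^-1.55 + 10^-1.57)
   = 1 / (1 + 0.028184 + 0.026915) = 1/1.0551 = 0.9478
[HCO3⁻] = α₁ × DIC = 0.9478 × 2.21 = 2.09 mmol/kg

[HCO3⁻] = 2.09 mmol/kg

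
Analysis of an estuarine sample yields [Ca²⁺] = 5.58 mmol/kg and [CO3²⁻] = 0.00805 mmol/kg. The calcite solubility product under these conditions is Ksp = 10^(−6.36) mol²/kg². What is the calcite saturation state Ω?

Ω = 0.103

Ksp = 10^(−6.36) = 4.365×10^-7
Ω = [Ca²⁺][CO3²⁻]/Ksp = (5.58×10^-3)(0.00805×10^-3) / 4.365×10^-7 = 0.103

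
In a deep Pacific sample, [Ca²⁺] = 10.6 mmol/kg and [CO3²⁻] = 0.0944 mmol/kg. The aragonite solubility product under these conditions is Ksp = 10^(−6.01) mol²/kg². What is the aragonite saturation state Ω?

Ω = 1.02

Ksp = 10^(−6.01) = 9.772×10^-7
Ω = [Ca²⁺][CO3²⁻]/Ksp = (10.6×10^-3)(0.0944×10^-3) / 9.772×10^-7 = 1.02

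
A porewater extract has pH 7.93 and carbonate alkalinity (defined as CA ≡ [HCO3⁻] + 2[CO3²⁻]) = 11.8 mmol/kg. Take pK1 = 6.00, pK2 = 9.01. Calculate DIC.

CA = [HCO3⁻] + 2[CO3²⁻] = (α₁ + 2α₂)·DIC
At pH 7.93: [H⁺]/K1 = 10^-1.93 = 0.011749, K2/[H⁺] = 10^-1.08 = 0.083176
α₁ = 1/(1 + 0.011749 + 0.083176) = 1/1.0949 = 0.9133; α₂ = α₁·K2/[H⁺] = 0.07597
α₁ + 2α₂ = 1.0652
DIC = CA / (α₁ + 2α₂) = 11.8 / 1.0652 = 11.1 mmol/kg

DIC = 11.1 mmol/kg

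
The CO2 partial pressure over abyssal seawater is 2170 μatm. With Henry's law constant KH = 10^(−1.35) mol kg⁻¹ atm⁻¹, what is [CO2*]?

[CO2*] = 96.9 μmol/kg

KH = 10^(−1.35) = 4.467×10^-2 mol kg⁻¹ atm⁻¹
[CO2*] = KH · pCO2 = 4.467×10^-2 × 2170×10^-6 atm = 9.69×10^-5 mol/kg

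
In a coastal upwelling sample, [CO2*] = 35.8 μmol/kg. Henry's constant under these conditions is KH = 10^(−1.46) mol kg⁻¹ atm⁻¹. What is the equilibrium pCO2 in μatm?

pCO2 = 1030 μatm

KH = 10^(−1.46) = 3.467×10^-2 mol kg⁻¹ atm⁻¹
pCO2 = [CO2*]/KH = 35.8×10^-6 / 3.467×10^-2 = 1.03×10^-3 atm = 1030 μatm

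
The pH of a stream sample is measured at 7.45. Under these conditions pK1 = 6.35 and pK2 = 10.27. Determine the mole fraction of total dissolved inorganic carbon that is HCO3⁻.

α₁ = 1 / (1 + [H⁺]/K1 + K2/[H⁺]) = 1 / (1 + 10^-1.10 + 10^-2.82)
   = 1 / (1 + 0.079433 + 0.0015136) = 1/1.0809 = 0.9251

α₁ = 0.925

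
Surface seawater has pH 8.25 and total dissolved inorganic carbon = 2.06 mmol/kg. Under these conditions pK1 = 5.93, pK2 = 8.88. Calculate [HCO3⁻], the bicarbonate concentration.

[HCO3⁻] = 1.66 mmol/kg

α₁ = 1 / (1 + [H⁺]/K1 + K2/[H⁺]) = 1 / (1 + 10^-2.32 + 10^-0.63)
   = 1 / (1 + 0.0047863 + 0.23442) = 1/1.2392 = 0.8070
[HCO3⁻] = α₁ × DIC = 0.8070 × 2.06 = 1.66 mmol/kg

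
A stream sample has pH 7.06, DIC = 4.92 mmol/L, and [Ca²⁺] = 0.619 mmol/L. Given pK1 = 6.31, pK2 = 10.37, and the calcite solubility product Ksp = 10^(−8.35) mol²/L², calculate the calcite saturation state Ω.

α₂ = 1 / (1 + [H⁺]/K2 + [H⁺]²/(K1K2)) = 1 / (1 + 10^+3.31 + 10^+2.56)
   = 1 / (1 + 2041.7 + 363.08) = 1/2405.8 = 0.0004157
[CO3²⁻] = α₂ × DIC = 0.0004157 × 4.92 = 0.002045 mmol/L = 2.045 μmol/L
Ksp = 10^(−8.35) = 4.467×10^-9
Ω = [Ca²⁺][CO3²⁻]/Ksp = (0.619×10^-3)(2.045×10^-6) / 4.467×10^-9 = 0.283

Ω = 0.283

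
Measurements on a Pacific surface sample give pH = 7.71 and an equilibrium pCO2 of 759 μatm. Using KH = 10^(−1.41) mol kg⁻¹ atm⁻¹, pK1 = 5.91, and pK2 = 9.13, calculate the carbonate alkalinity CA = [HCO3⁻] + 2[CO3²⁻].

CA = 2.00 mmol/kg

[CO2*] = KH · pCO2 = 10^(−1.41) × 759×10^-6 = 2.953×10^-5 mol/kg
α₀ = 1/(1 + K1/[H⁺] + K1K2/[H⁺]²) = 1/(1 + 10^+1.80 + 10^+0.38) = 0.01504
DIC = [CO2*]/α₀ = 2.953×10^-5 / 0.01504 = 1.963 mmol/kg
CA = (α₁ + 2α₂)·DIC = (0.9489 + 2×0.03608) × 1.963 = 2.00 mmol/kg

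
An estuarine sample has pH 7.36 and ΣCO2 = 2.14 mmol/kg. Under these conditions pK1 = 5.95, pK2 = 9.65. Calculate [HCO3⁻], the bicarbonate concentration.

[HCO3⁻] = 2.05 mmol/kg

α₁ = 1 / (1 + [H⁺]/K1 + K2/[H⁺]) = 1 / (1 + 10^-1.41 + 10^-2.29)
   = 1 / (1 + 0.038905 + 0.0051286) = 1/1.0440 = 0.9578
[HCO3⁻] = α₁ × DIC = 0.9578 × 2.14 = 2.05 mmol/kg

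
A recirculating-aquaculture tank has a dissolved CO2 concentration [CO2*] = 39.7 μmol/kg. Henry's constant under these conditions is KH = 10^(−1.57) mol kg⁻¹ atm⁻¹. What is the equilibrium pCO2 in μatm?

pCO2 = 1470 μatm

KH = 10^(−1.57) = 2.692×10^-2 mol kg⁻¹ atm⁻¹
pCO2 = [CO2*]/KH = 39.7×10^-6 / 2.692×10^-2 = 1.47×10^-3 atm = 1470 μatm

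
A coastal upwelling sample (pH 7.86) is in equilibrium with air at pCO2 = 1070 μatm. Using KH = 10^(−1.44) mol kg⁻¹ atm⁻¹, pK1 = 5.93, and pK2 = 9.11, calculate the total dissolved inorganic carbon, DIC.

DIC = 3.53 mmol/kg

[CO2*] = KH · pCO2 = 10^(−1.44) × 1070×10^-6 = 3.885×10^-5 mol/kg
α₀ = 1/(1 + K1/[H⁺] + K1K2/[H⁺]²) = 1/(1 + 10^+1.93 + 10^+0.68) = 0.01100
DIC = [CO2*]/α₀ = 3.885×10^-5 / 0.01100 = 3.53 mmol/kg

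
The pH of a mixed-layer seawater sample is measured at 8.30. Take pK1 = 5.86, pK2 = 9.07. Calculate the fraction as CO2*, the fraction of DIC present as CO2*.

α₀ = 0.00309

α₀ = 1 / (1 + K1/[H⁺] + K1K2/[H⁺]²) = 1 / (1 + 10^+2.44 + 10^+1.67)
   = 1 / (1 + 275.42 + 46.774) = 1/323.20 = 0.003094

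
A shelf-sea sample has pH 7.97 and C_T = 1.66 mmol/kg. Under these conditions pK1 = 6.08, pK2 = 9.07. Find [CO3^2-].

α₂ = 1 / (1 + [H⁺]/K2 + [H⁺]²/(K1K2)) = 1 / (1 + 10^+1.10 + 10^-0.79)
   = 1 / (1 + 12.589 + 0.16218) = 1/13.751 = 0.07272
[CO3²⁻] = α₂ × DIC = 0.07272 × 1.66 = 0.121 mmol/kg

[CO3²⁻] = 0.121 mmol/kg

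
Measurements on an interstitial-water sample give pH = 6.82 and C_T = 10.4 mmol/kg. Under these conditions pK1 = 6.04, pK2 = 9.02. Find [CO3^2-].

α₂ = 1 / (1 + [H⁺]/K2 + [H⁺]²/(K1K2)) = 1 / (1 + 10^+2.20 + 10^+1.42)
   = 1 / (1 + 158.49 + 26.303) = 1/185.79 = 0.005382
[CO3²⁻] = α₂ × DIC = 0.005382 × 10.4 = 0.0560 mmol/kg

[CO3²⁻] = 0.0560 mmol/kg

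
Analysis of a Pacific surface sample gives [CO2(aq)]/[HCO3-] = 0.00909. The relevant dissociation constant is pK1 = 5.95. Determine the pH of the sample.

pH = 7.99

From K1 = [H⁺][HCO3-]/[CO2(aq)]:  pH = pK1 − log₁₀([CO2(aq)]/[HCO3-])
log₁₀(0.00909) = -2.041
pH = 5.95 − (-2.041) = 7.99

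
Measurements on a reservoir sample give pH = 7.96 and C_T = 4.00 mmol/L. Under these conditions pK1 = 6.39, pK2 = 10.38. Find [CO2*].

[CO2*] = 0.104 mmol/L

α₀ = 1 / (1 + K1/[H⁺] + K1K2/[H⁺]²) = 1 / (1 + 10^+1.57 + 10^-0.85)
   = 1 / (1 + 37.154 + 0.14125) = 1/38.295 = 0.02611
[CO2*] = α₀ × DIC = 0.02611 × 4.00 = 0.104 mmol/L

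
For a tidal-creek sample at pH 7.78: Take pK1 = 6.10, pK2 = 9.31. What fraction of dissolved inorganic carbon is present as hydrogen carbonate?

α₁ = 0.952

α₁ = 1 / (1 + [H⁺]/K1 + K2/[H⁺]) = 1 / (1 + 10^-1.68 + 10^-1.53)
   = 1 / (1 + 0.020893 + 0.029512) = 1/1.0504 = 0.9520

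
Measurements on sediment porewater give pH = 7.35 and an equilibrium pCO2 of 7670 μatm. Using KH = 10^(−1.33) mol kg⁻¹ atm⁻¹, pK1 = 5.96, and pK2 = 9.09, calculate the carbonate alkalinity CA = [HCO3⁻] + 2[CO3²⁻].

[CO2*] = KH · pCO2 = 10^(−1.33) × 7670×10^-6 = 3.588×10^-4 mol/kg
α₀ = 1/(1 + K1/[H⁺] + K1K2/[H⁺]²) = 1/(1 + 10^+1.39 + 10^-0.35) = 0.03847
DIC = [CO2*]/α₀ = 3.588×10^-4 / 0.03847 = 9.325 mmol/kg
CA = (α₁ + 2α₂)·DIC = (0.9443 + 2×0.01718) × 9.325 = 9.13 mmol/kg

CA = 9.13 mmol/kg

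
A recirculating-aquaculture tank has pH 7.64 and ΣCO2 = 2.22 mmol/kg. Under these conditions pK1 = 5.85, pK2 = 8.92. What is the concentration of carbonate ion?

α₂ = 1 / (1 + [H⁺]/K2 + [H⁺]²/(K1K2)) = 1 / (1 + 10^+1.28 + 10^-0.51)
   = 1 / (1 + 19.055 + 0.30903) = 1/20.364 = 0.04911
[CO3²⁻] = α₂ × DIC = 0.04911 × 2.22 = 0.109 mmol/kg

[CO3²⁻] = 0.109 mmol/kg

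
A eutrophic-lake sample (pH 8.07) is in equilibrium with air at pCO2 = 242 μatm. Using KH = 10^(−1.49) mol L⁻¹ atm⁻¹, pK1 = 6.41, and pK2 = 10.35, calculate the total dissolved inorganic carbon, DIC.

[CO2*] = KH · pCO2 = 10^(−1.49) × 242×10^-6 = 7.831×10^-6 mol/L
α₀ = 1/(1 + K1/[H⁺] + K1K2/[H⁺]²) = 1/(1 + 10^+1.66 + 10^-0.62) = 0.02130
DIC = [CO2*]/α₀ = 7.831×10^-6 / 0.02130 = 0.368 mmol/L

DIC = 0.368 mmol/L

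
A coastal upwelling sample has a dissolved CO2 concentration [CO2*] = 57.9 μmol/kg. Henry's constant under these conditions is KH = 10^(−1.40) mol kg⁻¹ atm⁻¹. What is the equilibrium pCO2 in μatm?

pCO2 = 1450 μatm

KH = 10^(−1.40) = 3.981×10^-2 mol kg⁻¹ atm⁻¹
pCO2 = [CO2*]/KH = 57.9×10^-6 / 3.981×10^-2 = 1.45×10^-3 atm = 1450 μatm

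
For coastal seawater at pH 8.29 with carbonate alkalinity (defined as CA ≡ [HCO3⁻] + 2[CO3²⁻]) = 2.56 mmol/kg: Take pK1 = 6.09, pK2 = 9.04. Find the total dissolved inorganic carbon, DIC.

DIC = 2.24 mmol/kg

CA = [HCO3⁻] + 2[CO3²⁻] = (α₁ + 2α₂)·DIC
At pH 8.29: [H⁺]/K1 = 10^-2.20 = 0.0063096, K2/[H⁺] = 10^-0.75 = 0.17783
α₁ = 1/(1 + 0.0063096 + 0.17783) = 1/1.1841 = 0.8445; α₂ = α₁·K2/[H⁺] = 0.1502
α₁ + 2α₂ = 1.1448
DIC = CA / (α₁ + 2α₂) = 2.56 / 1.1448 = 2.24 mmol/kg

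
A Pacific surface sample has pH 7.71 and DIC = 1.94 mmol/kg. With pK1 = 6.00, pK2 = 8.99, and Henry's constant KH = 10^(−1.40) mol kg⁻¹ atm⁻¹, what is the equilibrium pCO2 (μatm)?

pCO2 = 886 μatm

α₀ = 1 / (1 + K1/[H⁺] + K1K2/[H⁺]²) = 1 / (1 + 10^+1.71 + 10^+0.43)
   = 1 / (1 + 51.286 + 2.6915) = 1/54.978 = 0.01819
[CO2*] = α₀ × DIC = 0.01819 × 1.94 = 0.03529 mmol/kg
pCO2 = [CO2*]/KH = 3.529×10^-5 / 3.981×10^-2 = 886 μatm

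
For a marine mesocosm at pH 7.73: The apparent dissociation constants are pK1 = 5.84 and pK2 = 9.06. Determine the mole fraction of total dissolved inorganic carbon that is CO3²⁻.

α₂ = 0.0441

α₂ = 1 / (1 + [H⁺]/K2 + [H⁺]²/(K1K2)) = 1 / (1 + 10^+1.33 + 10^-0.56)
   = 1 / (1 + 21.380 + 0.27542) = 1/22.655 = 0.04414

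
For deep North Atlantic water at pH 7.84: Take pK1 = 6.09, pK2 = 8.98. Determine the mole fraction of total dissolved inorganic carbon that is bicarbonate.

α₁ = 0.917

α₁ = 1 / (1 + [H⁺]/K1 + K2/[H⁺]) = 1 / (1 + 10^-1.75 + 10^-1.14)
   = 1 / (1 + 0.017783 + 0.072444) = 1/1.0902 = 0.9172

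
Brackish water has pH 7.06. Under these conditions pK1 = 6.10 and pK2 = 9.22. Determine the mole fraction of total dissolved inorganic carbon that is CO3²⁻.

α₂ = 1 / (1 + [H⁺]/K2 + [H⁺]²/(K1K2)) = 1 / (1 + 10^+2.16 + 10^+1.20)
   = 1 / (1 + 144.54 + 15.849) = 1/161.39 = 0.006196

α₂ = 0.00620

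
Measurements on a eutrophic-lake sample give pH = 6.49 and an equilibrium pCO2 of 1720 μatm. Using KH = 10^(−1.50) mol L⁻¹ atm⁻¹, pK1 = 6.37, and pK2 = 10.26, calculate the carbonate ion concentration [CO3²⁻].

[CO2*] = KH · pCO2 = 10^(−1.50) × 1720×10^-6 = 5.439×10^-5 mol/L
α₀ = 1/(1 + K1/[H⁺] + K1K2/[H⁺]²) = 1/(1 + 10^+0.12 + 10^-3.65) = 0.4313
DIC = [CO2*]/α₀ = 5.439×10^-5 / 0.4313 = 0.1261 mmol/L
[CO3²⁻] = α₂·DIC; α₂ = 9.656×10^-5, so [CO3²⁻] = 9.656×10^-5 × 0.1261 = 1.22×10^-5 mmol/L = 0.0122 μmol/L

[CO3²⁻] = 0.0122 μmol/L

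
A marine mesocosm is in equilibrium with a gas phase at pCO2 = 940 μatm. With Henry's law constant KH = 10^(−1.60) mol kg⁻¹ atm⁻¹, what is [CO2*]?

[CO2*] = 23.6 μmol/kg

KH = 10^(−1.60) = 2.512×10^-2 mol kg⁻¹ atm⁻¹
[CO2*] = KH · pCO2 = 2.512×10^-2 × 940×10^-6 atm = 2.36×10^-5 mol/kg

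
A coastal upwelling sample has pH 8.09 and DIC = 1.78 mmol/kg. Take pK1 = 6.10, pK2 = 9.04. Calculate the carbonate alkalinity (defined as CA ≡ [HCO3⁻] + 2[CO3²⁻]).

CA = [HCO3⁻] + 2[CO3²⁻] = (α₁ + 2α₂)·DIC
At pH 8.09: [H⁺]/K1 = 10^-1.99 = 0.010233, K2/[H⁺] = 10^-0.95 = 0.11220
α₁ = 1/(1 + 0.010233 + 0.11220) = 1/1.1224 = 0.8909; α₂ = α₁·K2/[H⁺] = 0.09996
α₁ + 2α₂ = 1.0908
CA = 1.0908 × 1.78 = 1.94 mmol/kg

CA = 1.94 mmol/kg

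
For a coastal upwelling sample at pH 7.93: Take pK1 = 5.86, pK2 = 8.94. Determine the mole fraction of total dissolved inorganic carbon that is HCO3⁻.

α₁ = 0.904

α₁ = 1 / (1 + [H⁺]/K1 + K2/[H⁺]) = 1 / (1 + 10^-2.07 + 10^-1.01)
   = 1 / (1 + 0.0085114 + 0.097724) = 1/1.1062 = 0.9040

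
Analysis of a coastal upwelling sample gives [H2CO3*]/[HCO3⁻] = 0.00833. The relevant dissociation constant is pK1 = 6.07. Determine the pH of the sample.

From K1 = [H⁺][HCO3⁻]/[H2CO3*]:  pH = pK1 − log₁₀([H2CO3*]/[HCO3⁻])
log₁₀(0.00833) = -2.079
pH = 6.07 − (-2.079) = 8.15

pH = 8.15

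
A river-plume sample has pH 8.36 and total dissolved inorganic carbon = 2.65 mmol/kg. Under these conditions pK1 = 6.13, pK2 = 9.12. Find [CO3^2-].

α₂ = 1 / (1 + [H⁺]/K2 + [H⁺]²/(K1K2)) = 1 / (1 + 10^+0.76 + 10^-1.47)
   = 1 / (1 + 5.7544 + 0.033884) = 1/6.7883 = 0.1473
[CO3²⁻] = α₂ × DIC = 0.1473 × 2.65 = 0.390 mmol/kg

[CO3²⁻] = 0.390 mmol/kg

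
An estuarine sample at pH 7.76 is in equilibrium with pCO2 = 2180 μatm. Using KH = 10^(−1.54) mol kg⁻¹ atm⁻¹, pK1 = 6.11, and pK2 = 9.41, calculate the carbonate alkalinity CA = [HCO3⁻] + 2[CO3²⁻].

CA = 2.93 mmol/kg

[CO2*] = KH · pCO2 = 10^(−1.54) × 2180×10^-6 = 6.287×10^-5 mol/kg
α₀ = 1/(1 + K1/[H⁺] + K1K2/[H⁺]²) = 1/(1 + 10^+1.65 + 10^+0.00) = 0.02143
DIC = [CO2*]/α₀ = 6.287×10^-5 / 0.02143 = 2.934 mmol/kg
CA = (α₁ + 2α₂)·DIC = (0.9571 + 2×0.02143) × 2.934 = 2.93 mmol/kg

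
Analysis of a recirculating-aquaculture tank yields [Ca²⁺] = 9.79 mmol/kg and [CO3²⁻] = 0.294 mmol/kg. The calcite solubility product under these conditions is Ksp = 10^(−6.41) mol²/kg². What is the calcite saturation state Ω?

Ksp = 10^(−6.41) = 3.890×10^-7
Ω = [Ca²⁺][CO3²⁻]/Ksp = (9.79×10^-3)(0.294×10^-3) / 3.890×10^-7 = 7.40

Ω = 7.40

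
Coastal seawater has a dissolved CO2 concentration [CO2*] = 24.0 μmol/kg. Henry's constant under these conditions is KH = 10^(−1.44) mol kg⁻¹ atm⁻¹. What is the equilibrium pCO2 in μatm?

KH = 10^(−1.44) = 3.631×10^-2 mol kg⁻¹ atm⁻¹
pCO2 = [CO2*]/KH = 24.0×10^-6 / 3.631×10^-2 = 6.61×10^-4 atm = 661 μatm

pCO2 = 661 μatm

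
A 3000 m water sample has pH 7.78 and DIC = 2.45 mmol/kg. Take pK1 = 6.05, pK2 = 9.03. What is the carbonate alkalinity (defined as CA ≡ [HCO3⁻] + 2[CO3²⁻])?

CA = [HCO3⁻] + 2[CO3²⁻] = (α₁ + 2α₂)·DIC
At pH 7.78: [H⁺]/K1 = 10^-1.73 = 0.018621, K2/[H⁺] = 10^-1.25 = 0.056234
α₁ = 1/(1 + 0.018621 + 0.056234) = 1/1.0749 = 0.9304; α₂ = α₁·K2/[H⁺] = 0.05232
α₁ + 2α₂ = 1.0350
CA = 1.0350 × 2.45 = 2.54 mmol/kg

CA = 2.54 mmol/kg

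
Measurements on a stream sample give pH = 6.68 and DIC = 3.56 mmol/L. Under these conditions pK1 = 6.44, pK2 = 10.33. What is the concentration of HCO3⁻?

α₁ = 1 / (1 + [H⁺]/K1 + K2/[H⁺]) = 1 / (1 + 10^-0.24 + 10^-3.65)
   = 1 / (1 + 0.57544 + 0.00022387) = 1/1.5757 = 0.6347
[HCO3⁻] = α₁ × DIC = 0.6347 × 3.56 = 2.26 mmol/L

[HCO3⁻] = 2.26 mmol/L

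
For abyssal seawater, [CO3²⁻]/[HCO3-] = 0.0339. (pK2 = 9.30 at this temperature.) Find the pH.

pH = 7.83

From K2 = [H⁺][CO3²⁻]/[HCO3-]:  pH = pK2 + log₁₀([CO3²⁻]/[HCO3-])
log₁₀(0.0339) = -1.470
pH = 9.30 + (-1.470) = 7.83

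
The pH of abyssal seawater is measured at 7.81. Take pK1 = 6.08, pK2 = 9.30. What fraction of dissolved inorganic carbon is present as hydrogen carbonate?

α₁ = 1 / (1 + [H⁺]/K1 + K2/[H⁺]) = 1 / (1 + 10^-1.73 + 10^-1.49)
   = 1 / (1 + 0.018621 + 0.032359) = 1/1.0510 = 0.9515

α₁ = 0.951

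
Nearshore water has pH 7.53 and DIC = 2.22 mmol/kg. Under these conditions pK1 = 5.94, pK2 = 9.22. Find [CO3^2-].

[CO3²⁻] = 0.0433 mmol/kg

α₂ = 1 / (1 + [H⁺]/K2 + [H⁺]²/(K1K2)) = 1 / (1 + 10^+1.69 + 10^+0.10)
   = 1 / (1 + 48.978 + 1.2589) = 1/51.237 = 0.01952
[CO3²⁻] = α₂ × DIC = 0.01952 × 2.22 = 0.0433 mmol/kg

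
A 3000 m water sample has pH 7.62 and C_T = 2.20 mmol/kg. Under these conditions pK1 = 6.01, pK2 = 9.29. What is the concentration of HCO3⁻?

α₁ = 1 / (1 + [H⁺]/K1 + K2/[H⁺]) = 1 / (1 + 10^-1.61 + 10^-1.67)
   = 1 / (1 + 0.024547 + 0.021380) = 1/1.0459 = 0.9561
[HCO3⁻] = α₁ × DIC = 0.9561 × 2.20 = 2.10 mmol/kg

[HCO3⁻] = 2.10 mmol/kg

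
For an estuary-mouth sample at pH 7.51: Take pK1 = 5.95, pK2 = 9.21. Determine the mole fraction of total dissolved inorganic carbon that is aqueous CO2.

α₀ = 1 / (1 + K1/[H⁺] + K1K2/[H⁺]²) = 1 / (1 + 10^+1.56 + 10^-0.14)
   = 1 / (1 + 36.308 + 0.72444) = 1/38.032 = 0.02629

α₀ = 0.0263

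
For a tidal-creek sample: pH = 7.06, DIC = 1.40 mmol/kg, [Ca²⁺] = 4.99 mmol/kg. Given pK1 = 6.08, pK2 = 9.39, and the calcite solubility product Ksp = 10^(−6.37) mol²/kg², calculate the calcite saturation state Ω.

α₂ = 1 / (1 + [H⁺]/K2 + [H⁺]²/(K1K2)) = 1 / (1 + 10^+2.33 + 10^+1.35)
   = 1 / (1 + 213.80 + 22.387) = 1/237.18 = 0.004216
[CO3²⁻] = α₂ × DIC = 0.004216 × 1.40 = 0.005903 mmol/kg = 5.903 μmol/kg
Ksp = 10^(−6.37) = 4.266×10^-7
Ω = [Ca²⁺][CO3²⁻]/Ksp = (4.99×10^-3)(5.903×10^-6) / 4.266×10^-7 = 0.0690

Ω = 0.0690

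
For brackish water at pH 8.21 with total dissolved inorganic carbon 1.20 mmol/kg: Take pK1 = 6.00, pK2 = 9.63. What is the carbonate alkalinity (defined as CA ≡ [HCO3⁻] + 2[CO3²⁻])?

CA = [HCO3⁻] + 2[CO3²⁻] = (α₁ + 2α₂)·DIC
At pH 8.21: [H⁺]/K1 = 10^-2.21 = 0.0061660, K2/[H⁺] = 10^-1.42 = 0.038019
α₁ = 1/(1 + 0.0061660 + 0.038019) = 1/1.0442 = 0.9577; α₂ = α₁·K2/[H⁺] = 0.03641
α₁ + 2α₂ = 1.0305
CA = 1.0305 × 1.20 = 1.24 mmol/kg

CA = 1.24 mmol/kg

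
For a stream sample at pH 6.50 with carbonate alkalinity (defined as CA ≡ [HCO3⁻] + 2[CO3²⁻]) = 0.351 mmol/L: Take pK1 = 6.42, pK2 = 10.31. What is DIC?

DIC = 0.643 mmol/L

CA = [HCO3⁻] + 2[CO3²⁻] = (α₁ + 2α₂)·DIC
At pH 6.50: [H⁺]/K1 = 10^-0.08 = 0.83176, K2/[H⁺] = 10^-3.81 = 0.00015488
α₁ = 1/(1 + 0.83176 + 0.00015488) = 1/1.8319 = 0.5459; α₂ = α₁·K2/[H⁺] = 8.455×10^-5
α₁ + 2α₂ = 0.5460
DIC = CA / (α₁ + 2α₂) = 0.351 / 0.5460 = 0.643 mmol/L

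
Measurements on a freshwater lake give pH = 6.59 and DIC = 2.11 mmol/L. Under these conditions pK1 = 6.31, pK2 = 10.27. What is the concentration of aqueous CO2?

[CO2*] = 0.726 mmol/L

α₀ = 1 / (1 + K1/[H⁺] + K1K2/[H⁺]²) = 1 / (1 + 10^+0.28 + 10^-3.40)
   = 1 / (1 + 1.9055 + 0.00039811) = 1/2.9059 = 0.3441
[CO2*] = α₀ × DIC = 0.3441 × 2.11 = 0.726 mmol/L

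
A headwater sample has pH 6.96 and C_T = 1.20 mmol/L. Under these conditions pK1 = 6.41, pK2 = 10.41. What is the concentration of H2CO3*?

[CO2*] = 0.264 mmol/L

α₀ = 1 / (1 + K1/[H⁺] + K1K2/[H⁺]²) = 1 / (1 + 10^+0.55 + 10^-2.90)
   = 1 / (1 + 3.5481 + 0.0012589) = 1/4.5494 = 0.2198
[CO2*] = α₀ × DIC = 0.2198 × 1.20 = 0.264 mmol/L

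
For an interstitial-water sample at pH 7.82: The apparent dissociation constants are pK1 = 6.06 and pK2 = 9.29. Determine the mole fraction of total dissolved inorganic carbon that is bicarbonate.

α₁ = 0.951

α₁ = 1 / (1 + [H⁺]/K1 + K2/[H⁺]) = 1 / (1 + 10^-1.76 + 10^-1.47)
   = 1 / (1 + 0.017378 + 0.033884) = 1/1.0513 = 0.9512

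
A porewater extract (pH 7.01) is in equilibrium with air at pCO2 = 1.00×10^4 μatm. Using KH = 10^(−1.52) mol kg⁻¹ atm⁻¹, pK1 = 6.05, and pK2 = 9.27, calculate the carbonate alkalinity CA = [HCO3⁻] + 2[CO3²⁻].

CA = 2.78 mmol/kg

[CO2*] = KH · pCO2 = 10^(−1.52) × 1.00×10^4×10^-6 = 3.020×10^-4 mol/kg
α₀ = 1/(1 + K1/[H⁺] + K1K2/[H⁺]²) = 1/(1 + 10^+0.96 + 10^-1.30) = 0.09833
DIC = [CO2*]/α₀ = 3.020×10^-4 / 0.09833 = 3.071 mmol/kg
CA = (α₁ + 2α₂)·DIC = (0.8967 + 2×0.004928) × 3.071 = 2.78 mmol/kg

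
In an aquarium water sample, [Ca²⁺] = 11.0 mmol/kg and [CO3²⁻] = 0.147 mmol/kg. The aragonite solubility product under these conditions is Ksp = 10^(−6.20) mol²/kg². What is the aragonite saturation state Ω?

Ksp = 10^(−6.20) = 6.310×10^-7
Ω = [Ca²⁺][CO3²⁻]/Ksp = (11.0×10^-3)(0.147×10^-3) / 6.310×10^-7 = 2.56

Ω = 2.56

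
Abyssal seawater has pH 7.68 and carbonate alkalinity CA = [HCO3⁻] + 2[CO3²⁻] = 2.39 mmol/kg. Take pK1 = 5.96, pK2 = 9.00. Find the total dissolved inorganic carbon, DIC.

CA = [HCO3⁻] + 2[CO3²⁻] = (α₁ + 2α₂)·DIC
At pH 7.68: [H⁺]/K1 = 10^-1.72 = 0.019055, K2/[H⁺] = 10^-1.32 = 0.047863
α₁ = 1/(1 + 0.019055 + 0.047863) = 1/1.0669 = 0.9373; α₂ = α₁·K2/[H⁺] = 0.04486
α₁ + 2α₂ = 1.0270
DIC = CA / (α₁ + 2α₂) = 2.39 / 1.0270 = 2.33 mmol/kg

DIC = 2.33 mmol/kg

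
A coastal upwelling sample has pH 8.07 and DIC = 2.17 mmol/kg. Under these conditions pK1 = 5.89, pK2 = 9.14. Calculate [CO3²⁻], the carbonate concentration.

[CO3²⁻] = 0.169 mmol/kg

α₂ = 1 / (1 + [H⁺]/K2 + [H⁺]²/(K1K2)) = 1 / (1 + 10^+1.07 + 10^-1.11)
   = 1 / (1 + 11.749 + 0.077625) = 1/12.827 = 0.07796
[CO3²⁻] = α₂ × DIC = 0.07796 × 2.17 = 0.169 mmol/kg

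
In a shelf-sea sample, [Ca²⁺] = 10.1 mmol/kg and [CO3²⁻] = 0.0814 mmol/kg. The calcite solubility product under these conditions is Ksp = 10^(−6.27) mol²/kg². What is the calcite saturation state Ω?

Ksp = 10^(−6.27) = 5.370×10^-7
Ω = [Ca²⁺][CO3²⁻]/Ksp = (10.1×10^-3)(0.0814×10^-3) / 5.370×10^-7 = 1.53

Ω = 1.53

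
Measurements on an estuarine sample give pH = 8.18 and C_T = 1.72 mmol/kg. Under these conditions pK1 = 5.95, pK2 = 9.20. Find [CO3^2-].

α₂ = 1 / (1 + [H⁺]/K2 + [H⁺]²/(K1K2)) = 1 / (1 + 10^+1.02 + 10^-1.21)
   = 1 / (1 + 10.471 + 0.061660) = 1/11.533 = 0.08671
[CO3²⁻] = α₂ × DIC = 0.08671 × 1.72 = 0.149 mmol/kg

[CO3²⁻] = 0.149 mmol/kg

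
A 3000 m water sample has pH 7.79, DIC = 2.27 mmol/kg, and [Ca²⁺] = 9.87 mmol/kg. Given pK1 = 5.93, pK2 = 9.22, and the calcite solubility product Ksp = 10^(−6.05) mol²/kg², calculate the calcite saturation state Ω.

α₂ = 1 / (1 + [H⁺]/K2 + [H⁺]²/(K1K2)) = 1 / (1 + 10^+1.43 + 10^-0.43)
   = 1 / (1 + 26.915 + 0.37154) = 1/28.287 = 0.03535
[CO3²⁻] = α₂ × DIC = 0.03535 × 2.27 = 0.08025 mmol/kg
Ksp = 10^(−6.05) = 8.913×10^-7
Ω = [Ca²⁺][CO3²⁻]/Ksp = (9.87×10^-3)(8.025×10^-5) / 8.913×10^-7 = 0.889

Ω = 0.889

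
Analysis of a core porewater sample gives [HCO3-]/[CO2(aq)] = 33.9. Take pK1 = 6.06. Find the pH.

pH = 7.59

From K1 = [H⁺][HCO3-]/[CO2(aq)]:  pH = pK1 + log₁₀([HCO3-]/[CO2(aq)])
log₁₀(33.9) = +1.530
pH = 6.06 + (+1.530) = 7.59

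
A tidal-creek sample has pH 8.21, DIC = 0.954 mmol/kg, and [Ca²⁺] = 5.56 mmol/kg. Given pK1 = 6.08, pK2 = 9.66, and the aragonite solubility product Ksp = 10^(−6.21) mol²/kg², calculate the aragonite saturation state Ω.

α₂ = 1 / (1 + [H⁺]/K2 + [H⁺]²/(K1K2)) = 1 / (1 + 10^+1.45 + 10^-0.68)
   = 1 / (1 + 28.184 + 0.20893) = 1/29.393 = 0.03402
[CO3²⁻] = α₂ × DIC = 0.03402 × 0.954 = 0.03246 mmol/kg
Ksp = 10^(−6.21) = 6.166×10^-7
Ω = [Ca²⁺][CO3²⁻]/Ksp = (5.56×10^-3)(3.246×10^-5) / 6.166×10^-7 = 0.293

Ω = 0.293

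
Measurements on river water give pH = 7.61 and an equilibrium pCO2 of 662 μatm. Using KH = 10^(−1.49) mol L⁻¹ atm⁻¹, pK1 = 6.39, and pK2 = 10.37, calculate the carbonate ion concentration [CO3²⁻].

[CO2*] = KH · pCO2 = 10^(−1.49) × 662×10^-6 = 2.142×10^-5 mol/L
α₀ = 1/(1 + K1/[H⁺] + K1K2/[H⁺]²) = 1/(1 + 10^+1.22 + 10^-1.54) = 0.05674
DIC = [CO2*]/α₀ = 2.142×10^-5 / 0.05674 = 0.3776 mmol/L
[CO3²⁻] = α₂·DIC; α₂ = 0.001636, so [CO3²⁻] = 0.001636 × 0.3776 = 0.000618 mmol/L = 0.618 μmol/L

[CO3²⁻] = 0.618 μmol/L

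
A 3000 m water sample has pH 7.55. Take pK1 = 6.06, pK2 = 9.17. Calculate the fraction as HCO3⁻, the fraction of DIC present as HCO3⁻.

α₁ = 0.947

α₁ = 1 / (1 + [H⁺]/K1 + K2/[H⁺]) = 1 / (1 + 10^-1.49 + 10^-1.62)
   = 1 / (1 + 0.032359 + 0.023988) = 1/1.0563 = 0.9467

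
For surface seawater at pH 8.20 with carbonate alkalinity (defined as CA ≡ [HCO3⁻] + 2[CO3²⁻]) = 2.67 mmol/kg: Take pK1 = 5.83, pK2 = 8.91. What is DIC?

CA = [HCO3⁻] + 2[CO3²⁻] = (α₁ + 2α₂)·DIC
At pH 8.20: [H⁺]/K1 = 10^-2.37 = 0.0042658, K2/[H⁺] = 10^-0.71 = 0.19498
α₁ = 1/(1 + 0.0042658 + 0.19498) = 1/1.1993 = 0.8339; α₂ = α₁·K2/[H⁺] = 0.1626
α₁ + 2α₂ = 1.1590
DIC = CA / (α₁ + 2α₂) = 2.67 / 1.1590 = 2.30 mmol/kg

DIC = 2.30 mmol/kg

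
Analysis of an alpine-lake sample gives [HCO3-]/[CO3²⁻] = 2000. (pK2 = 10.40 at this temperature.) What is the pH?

From K2 = [H⁺][CO3²⁻]/[HCO3-]:  pH = pK2 − log₁₀([HCO3-]/[CO3²⁻])
log₁₀(2000) = +3.301
pH = 10.40 − (+3.301) = 7.10

pH = 7.10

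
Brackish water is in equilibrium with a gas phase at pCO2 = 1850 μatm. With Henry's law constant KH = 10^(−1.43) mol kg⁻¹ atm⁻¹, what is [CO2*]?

[CO2*] = 68.7 μmol/kg

KH = 10^(−1.43) = 3.715×10^-2 mol kg⁻¹ atm⁻¹
[CO2*] = KH · pCO2 = 3.715×10^-2 × 1850×10^-6 atm = 6.87×10^-5 mol/kg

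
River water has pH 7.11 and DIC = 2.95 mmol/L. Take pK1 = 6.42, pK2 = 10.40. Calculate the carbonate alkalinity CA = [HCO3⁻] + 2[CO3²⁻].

CA = 2.45 mmol/L

CA = [HCO3⁻] + 2[CO3²⁻] = (α₁ + 2α₂)·DIC
At pH 7.11: [H⁺]/K1 = 10^-0.69 = 0.20417, K2/[H⁺] = 10^-3.29 = 0.00051286
α₁ = 1/(1 + 0.20417 + 0.00051286) = 1/1.2047 = 0.8301; α₂ = α₁·K2/[H⁺] = 0.0004257
α₁ + 2α₂ = 0.8309
CA = 0.8309 × 2.95 = 2.45 mmol/L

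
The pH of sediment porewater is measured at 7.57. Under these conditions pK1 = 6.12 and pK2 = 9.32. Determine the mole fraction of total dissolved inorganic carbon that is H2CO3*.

α₀ = 1 / (1 + K1/[H⁺] + K1K2/[H⁺]²) = 1 / (1 + 10^+1.45 + 10^-0.30)
   = 1 / (1 + 28.184 + 0.50119) = 1/29.685 = 0.03369

α₀ = 0.0337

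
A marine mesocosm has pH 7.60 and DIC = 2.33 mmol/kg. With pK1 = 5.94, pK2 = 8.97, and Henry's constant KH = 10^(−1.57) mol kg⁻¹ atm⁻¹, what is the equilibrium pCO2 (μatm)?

α₀ = 1 / (1 + K1/[H⁺] + K1K2/[H⁺]²) = 1 / (1 + 10^+1.66 + 10^+0.29)
   = 1 / (1 + 45.709 + 1.9498) = 1/48.659 = 0.02055
[CO2*] = α₀ × DIC = 0.02055 × 2.33 = 0.04788 mmol/kg
pCO2 = [CO2*]/KH = 4.788×10^-5 / 2.692×10^-2 = 1780 μatm

pCO2 = 1780 μatm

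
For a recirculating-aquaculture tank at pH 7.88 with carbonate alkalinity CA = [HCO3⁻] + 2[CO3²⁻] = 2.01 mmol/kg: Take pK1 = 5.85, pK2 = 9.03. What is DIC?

DIC = 1.90 mmol/kg

CA = [HCO3⁻] + 2[CO3²⁻] = (α₁ + 2α₂)·DIC
At pH 7.88: [H⁺]/K1 = 10^-2.03 = 0.0093325, K2/[H⁺] = 10^-1.15 = 0.070795
α₁ = 1/(1 + 0.0093325 + 0.070795) = 1/1.0801 = 0.9258; α₂ = α₁·K2/[H⁺] = 0.06554
α₁ + 2α₂ = 1.0569
DIC = CA / (α₁ + 2α₂) = 2.01 / 1.0569 = 1.90 mmol/kg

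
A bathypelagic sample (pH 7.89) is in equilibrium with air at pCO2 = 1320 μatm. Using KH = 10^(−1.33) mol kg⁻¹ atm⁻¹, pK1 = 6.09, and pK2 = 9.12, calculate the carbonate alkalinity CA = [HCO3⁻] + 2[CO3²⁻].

CA = 4.35 mmol/kg

[CO2*] = KH · pCO2 = 10^(−1.33) × 1320×10^-6 = 6.174×10^-5 mol/kg
α₀ = 1/(1 + K1/[H⁺] + K1K2/[H⁺]²) = 1/(1 + 10^+1.80 + 10^+0.57) = 0.01475
DIC = [CO2*]/α₀ = 6.174×10^-5 / 0.01475 = 4.187 mmol/kg
CA = (α₁ + 2α₂)·DIC = (0.9305 + 2×0.05479) × 4.187 = 4.35 mmol/kg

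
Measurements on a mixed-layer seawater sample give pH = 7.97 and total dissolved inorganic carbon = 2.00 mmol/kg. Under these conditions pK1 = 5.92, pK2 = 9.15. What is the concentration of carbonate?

[CO3²⁻] = 0.123 mmol/kg

α₂ = 1 / (1 + [H⁺]/K2 + [H⁺]²/(K1K2)) = 1 / (1 + 10^+1.18 + 10^-0.87)
   = 1 / (1 + 15.136 + 0.13490) = 1/16.271 = 0.06146
[CO3²⁻] = α₂ × DIC = 0.06146 × 2.00 = 0.123 mmol/kg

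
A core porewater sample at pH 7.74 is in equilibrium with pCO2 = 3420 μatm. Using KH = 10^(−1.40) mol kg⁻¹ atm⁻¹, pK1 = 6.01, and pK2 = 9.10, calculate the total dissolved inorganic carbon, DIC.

DIC = 7.77 mmol/kg

[CO2*] = KH · pCO2 = 10^(−1.40) × 3420×10^-6 = 1.362×10^-4 mol/kg
α₀ = 1/(1 + K1/[H⁺] + K1K2/[H⁺]²) = 1/(1 + 10^+1.73 + 10^+0.37) = 0.01753
DIC = [CO2*]/α₀ = 1.362×10^-4 / 0.01753 = 7.77 mmol/kg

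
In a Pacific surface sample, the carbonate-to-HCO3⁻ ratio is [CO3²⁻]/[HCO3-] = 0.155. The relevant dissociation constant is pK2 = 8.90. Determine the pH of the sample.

pH = 8.09

From K2 = [H⁺][CO3²⁻]/[HCO3-]:  pH = pK2 + log₁₀([CO3²⁻]/[HCO3-])
log₁₀(0.155) = -0.810
pH = 8.90 + (-0.810) = 8.09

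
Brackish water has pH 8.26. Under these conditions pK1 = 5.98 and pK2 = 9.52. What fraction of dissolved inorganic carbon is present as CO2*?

α₀ = 1 / (1 + K1/[H⁺] + K1K2/[H⁺]²) = 1 / (1 + 10^+2.28 + 10^+1.02)
   = 1 / (1 + 190.55 + 10.471) = 1/202.02 = 0.004950

α₀ = 0.00495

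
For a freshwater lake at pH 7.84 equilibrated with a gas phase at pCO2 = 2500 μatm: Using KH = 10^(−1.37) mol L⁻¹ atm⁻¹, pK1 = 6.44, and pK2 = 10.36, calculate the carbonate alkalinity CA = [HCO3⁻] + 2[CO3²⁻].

CA = 2.69 mmol/L

[CO2*] = KH · pCO2 = 10^(−1.37) × 2500×10^-6 = 1.066×10^-4 mol/L
α₀ = 1/(1 + K1/[H⁺] + K1K2/[H⁺]²) = 1/(1 + 10^+1.40 + 10^-1.12) = 0.03818
DIC = [CO2*]/α₀ = 1.066×10^-4 / 0.03818 = 2.794 mmol/L
CA = (α₁ + 2α₂)·DIC = (0.9589 + 2×0.002896) × 2.794 = 2.69 mmol/L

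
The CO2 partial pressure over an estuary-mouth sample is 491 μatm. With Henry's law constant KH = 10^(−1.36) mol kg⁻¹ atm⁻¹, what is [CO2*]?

[CO2*] = 21.4 μmol/kg

KH = 10^(−1.36) = 4.365×10^-2 mol kg⁻¹ atm⁻¹
[CO2*] = KH · pCO2 = 4.365×10^-2 × 491×10^-6 atm = 2.14×10^-5 mol/kg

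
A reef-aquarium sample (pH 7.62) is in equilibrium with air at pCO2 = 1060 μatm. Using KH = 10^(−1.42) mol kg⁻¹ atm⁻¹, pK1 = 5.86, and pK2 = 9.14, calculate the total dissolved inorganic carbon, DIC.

[CO2*] = KH · pCO2 = 10^(−1.42) × 1060×10^-6 = 4.030×10^-5 mol/kg
α₀ = 1/(1 + K1/[H⁺] + K1K2/[H⁺]²) = 1/(1 + 10^+1.76 + 10^+0.24) = 0.01659
DIC = [CO2*]/α₀ = 4.030×10^-5 / 0.01659 = 2.43 mmol/kg

DIC = 2.43 mmol/kg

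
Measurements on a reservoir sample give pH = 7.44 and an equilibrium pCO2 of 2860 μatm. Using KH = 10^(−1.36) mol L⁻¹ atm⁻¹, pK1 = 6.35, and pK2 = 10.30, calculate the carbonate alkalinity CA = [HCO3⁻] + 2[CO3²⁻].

[CO2*] = KH · pCO2 = 10^(−1.36) × 2860×10^-6 = 1.248×10^-4 mol/L
α₀ = 1/(1 + K1/[H⁺] + K1K2/[H⁺]²) = 1/(1 + 10^+1.09 + 10^-1.77) = 0.07508
DIC = [CO2*]/α₀ = 1.248×10^-4 / 0.07508 = 1.663 mmol/L
CA = (α₁ + 2α₂)·DIC = (0.9236 + 2×0.001275) × 1.663 = 1.54 mmol/L

CA = 1.54 mmol/L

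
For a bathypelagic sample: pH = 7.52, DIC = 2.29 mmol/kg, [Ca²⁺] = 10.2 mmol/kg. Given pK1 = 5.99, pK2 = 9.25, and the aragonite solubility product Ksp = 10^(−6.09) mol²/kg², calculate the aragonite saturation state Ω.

Ω = 0.511

α₂ = 1 / (1 + [H⁺]/K2 + [H⁺]²/(K1K2)) = 1 / (1 + 10^+1.73 + 10^+0.20)
   = 1 / (1 + 53.703 + 1.5849) = 1/56.288 = 0.01777
[CO3²⁻] = α₂ × DIC = 0.01777 × 2.29 = 0.04068 mmol/kg
Ksp = 10^(−6.09) = 8.128×10^-7
Ω = [Ca²⁺][CO3²⁻]/Ksp = (10.2×10^-3)(4.068×10^-5) / 8.128×10^-7 = 0.511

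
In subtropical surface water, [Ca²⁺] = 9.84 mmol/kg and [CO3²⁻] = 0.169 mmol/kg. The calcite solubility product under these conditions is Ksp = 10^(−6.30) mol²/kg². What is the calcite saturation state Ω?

Ksp = 10^(−6.30) = 5.012×10^-7
Ω = [Ca²⁺][CO3²⁻]/Ksp = (9.84×10^-3)(0.169×10^-3) / 5.012×10^-7 = 3.32

Ω = 3.32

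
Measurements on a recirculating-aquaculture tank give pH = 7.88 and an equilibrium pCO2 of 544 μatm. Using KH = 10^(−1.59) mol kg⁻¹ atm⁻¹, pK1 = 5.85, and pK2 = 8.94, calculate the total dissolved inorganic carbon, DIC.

[CO2*] = KH · pCO2 = 10^(−1.59) × 544×10^-6 = 1.398×10^-5 mol/kg
α₀ = 1/(1 + K1/[H⁺] + K1K2/[H⁺]²) = 1/(1 + 10^+2.03 + 10^+0.97) = 0.008512
DIC = [CO2*]/α₀ = 1.398×10^-5 / 0.008512 = 1.64 mmol/kg

DIC = 1.64 mmol/kg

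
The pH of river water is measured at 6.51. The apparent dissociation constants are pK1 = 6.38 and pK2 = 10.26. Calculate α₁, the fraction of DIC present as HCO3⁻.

α₁ = 1 / (1 + [H⁺]/K1 + K2/[H⁺]) = 1 / (1 + 10^-0.13 + 10^-3.75)
   = 1 / (1 + 0.74131 + 0.00017783) = 1/1.7415 = 0.5742

α₁ = 0.574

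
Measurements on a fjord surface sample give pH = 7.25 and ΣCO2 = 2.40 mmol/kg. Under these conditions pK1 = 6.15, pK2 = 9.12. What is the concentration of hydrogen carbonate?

[HCO3⁻] = 2.20 mmol/kg

α₁ = 1 / (1 + [H⁺]/K1 + K2/[H⁺]) = 1 / (1 + 10^-1.10 + 10^-1.87)
   = 1 / (1 + 0.079433 + 0.013490) = 1/1.0929 = 0.9150
[HCO3⁻] = α₁ × DIC = 0.9150 × 2.40 = 2.20 mmol/kg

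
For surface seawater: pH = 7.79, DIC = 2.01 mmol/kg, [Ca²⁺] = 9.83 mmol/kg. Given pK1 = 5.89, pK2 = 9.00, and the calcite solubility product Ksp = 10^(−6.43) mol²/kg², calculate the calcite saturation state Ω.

Ω = 3.05

α₂ = 1 / (1 + [H⁺]/K2 + [H⁺]²/(K1K2)) = 1 / (1 + 10^+1.21 + 10^-0.69)
   = 1 / (1 + 16.218 + 0.20417) = 1/17.422 = 0.05740
[CO3²⁻] = α₂ × DIC = 0.05740 × 2.01 = 0.1154 mmol/kg
Ksp = 10^(−6.43) = 3.715×10^-7
Ω = [Ca²⁺][CO3²⁻]/Ksp = (9.83×10^-3)(1.154×10^-4) / 3.715×10^-7 = 3.05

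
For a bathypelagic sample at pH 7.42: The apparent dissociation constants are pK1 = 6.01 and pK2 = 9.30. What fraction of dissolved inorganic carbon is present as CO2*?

α₀ = 0.0370

α₀ = 1 / (1 + K1/[H⁺] + K1K2/[H⁺]²) = 1 / (1 + 10^+1.41 + 10^-0.47)
   = 1 / (1 + 25.704 + 0.33884) = 1/27.043 = 0.03698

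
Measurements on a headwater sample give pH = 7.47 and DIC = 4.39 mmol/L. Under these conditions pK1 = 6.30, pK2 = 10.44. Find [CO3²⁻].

[CO3²⁻] = 4.40 μmol/L

α₂ = 1 / (1 + [H⁺]/K2 + [H⁺]²/(K1K2)) = 1 / (1 + 10^+2.97 + 10^+1.80)
   = 1 / (1 + 933.25 + 63.096) = 1/997.35 = 0.001003
[CO3²⁻] = α₂ × DIC = 0.001003 × 4.39 = 0.00440 mmol/L = 4.40 μmol/L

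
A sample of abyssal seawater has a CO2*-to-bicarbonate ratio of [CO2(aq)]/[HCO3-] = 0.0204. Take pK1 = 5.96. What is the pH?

pH = 7.65

From K1 = [H⁺][HCO3-]/[CO2(aq)]:  pH = pK1 − log₁₀([CO2(aq)]/[HCO3-])
log₁₀(0.0204) = -1.690
pH = 5.96 − (-1.690) = 7.65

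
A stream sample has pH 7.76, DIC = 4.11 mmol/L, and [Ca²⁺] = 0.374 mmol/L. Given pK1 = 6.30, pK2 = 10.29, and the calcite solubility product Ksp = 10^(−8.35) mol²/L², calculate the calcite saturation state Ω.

α₂ = 1 / (1 + [H⁺]/K2 + [H⁺]²/(K1K2)) = 1 / (1 + 10^+2.53 + 10^+1.07)
   = 1 / (1 + 338.84 + 11.749) = 1/351.59 = 0.002844
[CO3²⁻] = α₂ × DIC = 0.002844 × 4.11 = 0.01169 mmol/L = 11.69 μmol/L
Ksp = 10^(−8.35) = 4.467×10^-9
Ω = [Ca²⁺][CO3²⁻]/Ksp = (0.374×10^-3)(1.169×10^-5) / 4.467×10^-9 = 0.979

Ω = 0.979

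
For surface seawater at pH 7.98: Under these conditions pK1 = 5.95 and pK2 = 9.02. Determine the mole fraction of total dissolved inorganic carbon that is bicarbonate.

α₁ = 0.909

α₁ = 1 / (1 + [H⁺]/K1 + K2/[H⁺]) = 1 / (1 + 10^-2.03 + 10^-1.04)
   = 1 / (1 + 0.0093325 + 0.091201) = 1/1.1005 = 0.9087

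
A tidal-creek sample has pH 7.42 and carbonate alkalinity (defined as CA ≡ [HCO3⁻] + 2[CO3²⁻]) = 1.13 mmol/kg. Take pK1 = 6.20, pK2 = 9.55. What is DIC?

CA = [HCO3⁻] + 2[CO3²⁻] = (α₁ + 2α₂)·DIC
At pH 7.42: [H⁺]/K1 = 10^-1.22 = 0.060256, K2/[H⁺] = 10^-2.13 = 0.0074131
α₁ = 1/(1 + 0.060256 + 0.0074131) = 1/1.0677 = 0.9366; α₂ = α₁·K2/[H⁺] = 0.006943
α₁ + 2α₂ = 0.9505
DIC = CA / (α₁ + 2α₂) = 1.13 / 0.9505 = 1.19 mmol/kg

DIC = 1.19 mmol/kg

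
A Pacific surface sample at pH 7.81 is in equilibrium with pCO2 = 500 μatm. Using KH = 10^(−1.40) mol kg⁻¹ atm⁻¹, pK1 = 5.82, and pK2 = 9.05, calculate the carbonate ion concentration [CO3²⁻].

[CO2*] = KH · pCO2 = 10^(−1.40) × 500×10^-6 = 1.991×10^-5 mol/kg
α₀ = 1/(1 + K1/[H⁺] + K1K2/[H⁺]²) = 1/(1 + 10^+1.99 + 10^+0.75) = 0.009583
DIC = [CO2*]/α₀ = 1.991×10^-5 / 0.009583 = 2.077 mmol/kg
[CO3²⁻] = α₂·DIC; α₂ = 0.05389, so [CO3²⁻] = 0.05389 × 2.077 = 0.112 mmol/kg

[CO3²⁻] = 0.112 mmol/kg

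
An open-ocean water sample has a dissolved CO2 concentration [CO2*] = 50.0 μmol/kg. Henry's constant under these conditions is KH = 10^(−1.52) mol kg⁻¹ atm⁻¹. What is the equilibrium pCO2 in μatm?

pCO2 = 1660 μatm

KH = 10^(−1.52) = 3.020×10^-2 mol kg⁻¹ atm⁻¹
pCO2 = [CO2*]/KH = 50.0×10^-6 / 3.020×10^-2 = 1.66×10^-3 atm = 1660 μatm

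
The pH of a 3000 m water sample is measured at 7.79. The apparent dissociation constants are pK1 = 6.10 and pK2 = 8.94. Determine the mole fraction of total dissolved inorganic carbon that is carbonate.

α₂ = 1 / (1 + [H⁺]/K2 + [H⁺]²/(K1K2)) = 1 / (1 + 10^+1.15 + 10^-0.54)
   = 1 / (1 + 14.125 + 0.28840) = 1/15.414 = 0.06488

α₂ = 0.0649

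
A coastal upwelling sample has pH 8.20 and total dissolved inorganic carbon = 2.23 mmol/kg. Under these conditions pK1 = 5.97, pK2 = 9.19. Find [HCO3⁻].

α₁ = 1 / (1 + [H⁺]/K1 + K2/[H⁺]) = 1 / (1 + 10^-2.23 + 10^-0.99)
   = 1 / (1 + 0.0058884 + 0.10233) = 1/1.1082 = 0.9023
[HCO3⁻] = α₁ × DIC = 0.9023 × 2.23 = 2.01 mmol/kg

[HCO3⁻] = 2.01 mmol/kg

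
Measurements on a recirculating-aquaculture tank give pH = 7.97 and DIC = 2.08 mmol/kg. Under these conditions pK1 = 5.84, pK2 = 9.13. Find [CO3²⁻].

[CO3²⁻] = 0.134 mmol/kg

α₂ = 1 / (1 + [H⁺]/K2 + [H⁺]²/(K1K2)) = 1 / (1 + 10^+1.16 + 10^-0.97)
   = 1 / (1 + 14.454 + 0.10715) = 1/15.562 = 0.06426
[CO3²⁻] = α₂ × DIC = 0.06426 × 2.08 = 0.134 mmol/kg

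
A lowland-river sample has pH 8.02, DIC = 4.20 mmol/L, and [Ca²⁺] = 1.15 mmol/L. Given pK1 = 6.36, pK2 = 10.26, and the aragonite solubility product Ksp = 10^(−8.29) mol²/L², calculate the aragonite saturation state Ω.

α₂ = 1 / (1 + [H⁺]/K2 + [H⁺]²/(K1K2)) = 1 / (1 + 10^+2.24 + 10^+0.58)
   = 1 / (1 + 173.78 + 3.8019) = 1/178.58 = 0.005600
[CO3²⁻] = α₂ × DIC = 0.005600 × 4.20 = 0.02352 mmol/L
Ksp = 10^(−8.29) = 5.129×10^-9
Ω = [Ca²⁺][CO3²⁻]/Ksp = (1.15×10^-3)(2.352×10^-5) / 5.129×10^-9 = 5.27

Ω = 5.27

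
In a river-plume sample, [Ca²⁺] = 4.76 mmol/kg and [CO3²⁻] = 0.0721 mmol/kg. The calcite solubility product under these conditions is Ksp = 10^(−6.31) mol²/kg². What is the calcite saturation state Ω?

Ω = 0.701

Ksp = 10^(−6.31) = 4.898×10^-7
Ω = [Ca²⁺][CO3²⁻]/Ksp = (4.76×10^-3)(0.0721×10^-3) / 4.898×10^-7 = 0.701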